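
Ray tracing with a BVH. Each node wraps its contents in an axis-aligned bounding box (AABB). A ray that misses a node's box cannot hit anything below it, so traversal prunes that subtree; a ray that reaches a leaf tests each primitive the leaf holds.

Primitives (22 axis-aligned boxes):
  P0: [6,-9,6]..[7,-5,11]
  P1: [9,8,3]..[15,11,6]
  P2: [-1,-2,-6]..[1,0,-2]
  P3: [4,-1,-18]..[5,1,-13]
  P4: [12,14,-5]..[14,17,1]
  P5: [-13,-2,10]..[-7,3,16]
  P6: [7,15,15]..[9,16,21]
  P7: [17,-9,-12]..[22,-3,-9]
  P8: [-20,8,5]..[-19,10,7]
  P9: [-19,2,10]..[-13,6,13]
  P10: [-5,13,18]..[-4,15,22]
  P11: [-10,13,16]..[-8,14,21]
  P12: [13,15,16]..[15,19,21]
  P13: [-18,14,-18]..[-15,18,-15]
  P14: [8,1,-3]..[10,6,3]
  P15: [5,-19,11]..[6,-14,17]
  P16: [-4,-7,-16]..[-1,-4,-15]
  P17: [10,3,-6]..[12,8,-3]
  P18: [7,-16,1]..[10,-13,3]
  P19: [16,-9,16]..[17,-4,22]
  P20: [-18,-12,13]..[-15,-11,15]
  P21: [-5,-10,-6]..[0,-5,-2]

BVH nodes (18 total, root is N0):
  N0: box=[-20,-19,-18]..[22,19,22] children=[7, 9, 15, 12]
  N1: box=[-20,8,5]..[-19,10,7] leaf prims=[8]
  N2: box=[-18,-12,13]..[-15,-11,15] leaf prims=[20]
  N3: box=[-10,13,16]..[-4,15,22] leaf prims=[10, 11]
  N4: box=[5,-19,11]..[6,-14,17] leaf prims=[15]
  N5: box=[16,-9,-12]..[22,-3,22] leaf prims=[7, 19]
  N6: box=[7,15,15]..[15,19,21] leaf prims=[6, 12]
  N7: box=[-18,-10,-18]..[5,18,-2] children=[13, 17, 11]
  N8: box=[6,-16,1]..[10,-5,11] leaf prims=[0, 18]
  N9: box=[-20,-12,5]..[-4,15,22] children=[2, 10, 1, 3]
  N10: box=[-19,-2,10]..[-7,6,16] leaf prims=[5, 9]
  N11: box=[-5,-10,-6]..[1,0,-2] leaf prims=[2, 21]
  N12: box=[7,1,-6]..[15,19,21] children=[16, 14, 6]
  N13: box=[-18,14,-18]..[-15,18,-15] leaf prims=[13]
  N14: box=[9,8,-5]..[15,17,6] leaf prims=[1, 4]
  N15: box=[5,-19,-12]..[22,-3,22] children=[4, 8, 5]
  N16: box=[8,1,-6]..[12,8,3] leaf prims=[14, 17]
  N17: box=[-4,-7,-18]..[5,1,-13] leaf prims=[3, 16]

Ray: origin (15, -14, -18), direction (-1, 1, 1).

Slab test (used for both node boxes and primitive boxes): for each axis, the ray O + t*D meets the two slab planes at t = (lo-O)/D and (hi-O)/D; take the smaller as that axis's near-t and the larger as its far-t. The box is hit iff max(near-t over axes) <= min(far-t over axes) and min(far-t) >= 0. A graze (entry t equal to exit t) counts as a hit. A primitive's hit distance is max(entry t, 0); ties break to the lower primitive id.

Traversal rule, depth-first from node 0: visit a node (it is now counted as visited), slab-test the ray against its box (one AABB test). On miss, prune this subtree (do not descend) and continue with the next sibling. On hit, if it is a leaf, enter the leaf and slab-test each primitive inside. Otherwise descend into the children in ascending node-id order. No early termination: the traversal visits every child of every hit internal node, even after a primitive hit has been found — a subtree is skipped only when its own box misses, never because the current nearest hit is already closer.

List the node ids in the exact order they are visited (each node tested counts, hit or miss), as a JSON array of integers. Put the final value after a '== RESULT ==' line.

Traverse from the root:
N0 x:[-7,35] y:[-5,33] z:[0,40] -> hit [0,33], descend [7, 9, 12, 15]
  N7 x:[10,33] y:[4,32] z:[0,16] -> hit [10,16], descend [11, 13, 17]
    N11 x:[14,20] y:[4,14] z:[12,16] -> hit [14,14] leaf, test {P2@t=14, P21(miss)}
    N13 x:[30,33] y:[28,32] z:[0,3] -> miss, prune
    N17 x:[10,19] y:[7,15] z:[0,5] -> miss, prune
  N9 x:[19,35] y:[2,29] z:[23,40] -> hit [23,29], descend [1, 2, 3, 10]
    N1 x:[34,35] y:[22,24] z:[23,25] -> miss, prune
    N2 x:[30,33] y:[2,3] z:[31,33] -> miss, prune
    N3 x:[19,25] y:[27,29] z:[34,40] -> miss, prune
    N10 x:[22,34] y:[12,20] z:[28,34] -> miss, prune
  N12 x:[0,8] y:[15,33] z:[12,39] -> miss, prune
  N15 x:[-7,10] y:[-5,11] z:[6,40] -> hit [6,10], descend [4, 5, 8]
    N4 x:[9,10] y:[-5,0] z:[29,35] -> miss, prune
    N5 x:[-7,-1] y:[5,11] z:[6,40] -> miss, prune
    N8 x:[5,9] y:[-2,9] z:[19,29] -> miss, prune

order=[0, 7, 11, 13, 17, 9, 1, 2, 3, 10, 12, 15, 4, 5, 8]  |boxes|=15  |leaves|=1  hit=P2

== RESULT ==
[0, 7, 11, 13, 17, 9, 1, 2, 3, 10, 12, 15, 4, 5, 8]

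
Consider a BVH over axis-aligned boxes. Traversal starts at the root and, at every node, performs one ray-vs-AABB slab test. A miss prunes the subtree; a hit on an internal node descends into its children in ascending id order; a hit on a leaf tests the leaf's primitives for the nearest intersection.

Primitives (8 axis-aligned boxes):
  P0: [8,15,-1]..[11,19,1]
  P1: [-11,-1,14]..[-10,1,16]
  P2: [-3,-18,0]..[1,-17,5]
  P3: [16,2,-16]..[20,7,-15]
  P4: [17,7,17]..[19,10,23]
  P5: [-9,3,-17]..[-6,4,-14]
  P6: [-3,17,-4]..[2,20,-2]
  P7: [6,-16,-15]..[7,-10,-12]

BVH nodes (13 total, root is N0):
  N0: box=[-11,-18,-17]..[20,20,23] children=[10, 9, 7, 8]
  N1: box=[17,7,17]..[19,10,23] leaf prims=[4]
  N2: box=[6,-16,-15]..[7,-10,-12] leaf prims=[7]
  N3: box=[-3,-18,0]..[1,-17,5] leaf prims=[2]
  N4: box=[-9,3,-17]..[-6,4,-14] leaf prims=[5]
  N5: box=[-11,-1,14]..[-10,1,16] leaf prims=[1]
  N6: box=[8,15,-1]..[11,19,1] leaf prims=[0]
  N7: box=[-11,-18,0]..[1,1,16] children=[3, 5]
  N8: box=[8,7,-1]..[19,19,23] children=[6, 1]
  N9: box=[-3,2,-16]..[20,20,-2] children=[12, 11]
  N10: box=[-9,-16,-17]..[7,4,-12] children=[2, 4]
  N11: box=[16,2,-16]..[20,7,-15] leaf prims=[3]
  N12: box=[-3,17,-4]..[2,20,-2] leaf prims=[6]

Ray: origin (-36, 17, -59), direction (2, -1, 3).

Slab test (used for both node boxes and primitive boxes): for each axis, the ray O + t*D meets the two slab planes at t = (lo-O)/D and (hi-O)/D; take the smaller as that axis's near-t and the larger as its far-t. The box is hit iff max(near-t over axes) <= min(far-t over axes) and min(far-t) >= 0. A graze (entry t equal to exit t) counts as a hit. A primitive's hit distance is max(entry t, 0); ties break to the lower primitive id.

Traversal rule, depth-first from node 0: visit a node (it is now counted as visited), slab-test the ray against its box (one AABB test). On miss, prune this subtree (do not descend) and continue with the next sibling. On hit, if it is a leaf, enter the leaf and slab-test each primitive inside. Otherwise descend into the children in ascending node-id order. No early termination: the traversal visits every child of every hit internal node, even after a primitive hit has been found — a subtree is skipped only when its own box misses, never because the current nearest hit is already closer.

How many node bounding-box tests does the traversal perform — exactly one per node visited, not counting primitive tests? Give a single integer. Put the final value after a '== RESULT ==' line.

Trace the traversal:
N0 x:[25/2,28] y:[-3,35] z:[14,82/3] -> hit [14,82/3], descend [7, 8, 9, 10]
  N7 x:[25/2,37/2] y:[16,35] z:[59/3,25] -> miss, prune
  N8 x:[22,55/2] y:[-2,10] z:[58/3,82/3] -> miss, prune
  N9 x:[33/2,28] y:[-3,15] z:[43/3,19] -> miss, prune
  N10 x:[27/2,43/2] y:[13,33] z:[14,47/3] -> hit [14,47/3], descend [2, 4]
    N2 x:[21,43/2] y:[27,33] z:[44/3,47/3] -> miss, prune
    N4 x:[27/2,15] y:[13,14] z:[14,15] -> hit [14,14] leaf, test {P5@t=14}

Visited [0, 7, 8, 9, 10, 2, 4]. Tests: 7 box, 1 leaf. Nearest: P5.

== RESULT ==
7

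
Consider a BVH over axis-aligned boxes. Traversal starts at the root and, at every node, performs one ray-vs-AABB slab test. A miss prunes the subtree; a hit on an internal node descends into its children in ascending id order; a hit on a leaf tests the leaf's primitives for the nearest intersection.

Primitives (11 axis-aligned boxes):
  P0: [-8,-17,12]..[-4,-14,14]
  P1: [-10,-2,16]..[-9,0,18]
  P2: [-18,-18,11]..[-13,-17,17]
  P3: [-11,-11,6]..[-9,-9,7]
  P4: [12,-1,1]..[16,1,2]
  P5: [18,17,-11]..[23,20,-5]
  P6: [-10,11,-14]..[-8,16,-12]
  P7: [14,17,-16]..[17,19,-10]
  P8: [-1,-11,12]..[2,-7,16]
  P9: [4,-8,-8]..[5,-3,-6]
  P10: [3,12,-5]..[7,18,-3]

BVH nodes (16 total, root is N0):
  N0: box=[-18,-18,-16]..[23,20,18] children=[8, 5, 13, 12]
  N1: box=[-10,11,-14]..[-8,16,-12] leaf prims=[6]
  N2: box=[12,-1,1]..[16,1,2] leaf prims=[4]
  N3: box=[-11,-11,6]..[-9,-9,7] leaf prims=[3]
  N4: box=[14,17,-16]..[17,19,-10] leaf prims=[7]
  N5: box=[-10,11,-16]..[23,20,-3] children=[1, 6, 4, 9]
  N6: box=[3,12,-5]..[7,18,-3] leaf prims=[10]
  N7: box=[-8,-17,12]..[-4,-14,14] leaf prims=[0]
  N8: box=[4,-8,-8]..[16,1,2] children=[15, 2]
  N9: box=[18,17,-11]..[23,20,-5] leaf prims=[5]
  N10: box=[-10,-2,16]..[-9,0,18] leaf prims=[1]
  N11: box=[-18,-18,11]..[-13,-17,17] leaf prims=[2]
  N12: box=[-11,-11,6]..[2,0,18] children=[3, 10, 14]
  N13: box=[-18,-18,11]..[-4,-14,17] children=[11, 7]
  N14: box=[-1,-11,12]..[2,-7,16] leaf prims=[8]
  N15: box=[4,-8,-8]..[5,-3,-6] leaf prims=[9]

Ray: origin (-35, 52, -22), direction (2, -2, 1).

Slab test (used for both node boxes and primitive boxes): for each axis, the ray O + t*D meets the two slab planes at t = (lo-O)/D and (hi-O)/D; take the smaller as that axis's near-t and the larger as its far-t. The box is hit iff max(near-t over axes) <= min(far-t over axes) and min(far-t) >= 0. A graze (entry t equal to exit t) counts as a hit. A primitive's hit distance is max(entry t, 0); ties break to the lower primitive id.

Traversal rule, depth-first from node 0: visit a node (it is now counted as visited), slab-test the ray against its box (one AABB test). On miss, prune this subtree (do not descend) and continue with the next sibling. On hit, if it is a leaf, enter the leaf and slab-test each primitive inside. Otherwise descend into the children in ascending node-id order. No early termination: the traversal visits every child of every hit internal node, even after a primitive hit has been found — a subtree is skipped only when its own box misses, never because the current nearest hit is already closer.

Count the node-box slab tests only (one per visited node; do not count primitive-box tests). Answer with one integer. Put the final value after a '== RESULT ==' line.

Trace the traversal:
N0 x:[17/2,29] y:[16,35] z:[6,40] -> hit [16,29], descend [5, 8, 12, 13]
  N5 x:[25/2,29] y:[16,41/2] z:[6,19] -> hit [16,19], descend [1, 4, 6, 9]
    N1 x:[25/2,27/2] y:[18,41/2] z:[8,10] -> miss, prune
    N4 x:[49/2,26] y:[33/2,35/2] z:[6,12] -> miss, prune
    N6 x:[19,21] y:[17,20] z:[17,19] -> hit [19,19] leaf, test {P10@t=19}
    N9 x:[53/2,29] y:[16,35/2] z:[11,17] -> miss, prune
  N8 x:[39/2,51/2] y:[51/2,30] z:[14,24] -> miss, prune
  N12 x:[12,37/2] y:[26,63/2] z:[28,40] -> miss, prune
  N13 x:[17/2,31/2] y:[33,35] z:[33,39] -> miss, prune

Visited [0, 5, 1, 4, 6, 9, 8, 12, 13]. Tests: 9 box, 1 leaf. Nearest: P10.

== RESULT ==
9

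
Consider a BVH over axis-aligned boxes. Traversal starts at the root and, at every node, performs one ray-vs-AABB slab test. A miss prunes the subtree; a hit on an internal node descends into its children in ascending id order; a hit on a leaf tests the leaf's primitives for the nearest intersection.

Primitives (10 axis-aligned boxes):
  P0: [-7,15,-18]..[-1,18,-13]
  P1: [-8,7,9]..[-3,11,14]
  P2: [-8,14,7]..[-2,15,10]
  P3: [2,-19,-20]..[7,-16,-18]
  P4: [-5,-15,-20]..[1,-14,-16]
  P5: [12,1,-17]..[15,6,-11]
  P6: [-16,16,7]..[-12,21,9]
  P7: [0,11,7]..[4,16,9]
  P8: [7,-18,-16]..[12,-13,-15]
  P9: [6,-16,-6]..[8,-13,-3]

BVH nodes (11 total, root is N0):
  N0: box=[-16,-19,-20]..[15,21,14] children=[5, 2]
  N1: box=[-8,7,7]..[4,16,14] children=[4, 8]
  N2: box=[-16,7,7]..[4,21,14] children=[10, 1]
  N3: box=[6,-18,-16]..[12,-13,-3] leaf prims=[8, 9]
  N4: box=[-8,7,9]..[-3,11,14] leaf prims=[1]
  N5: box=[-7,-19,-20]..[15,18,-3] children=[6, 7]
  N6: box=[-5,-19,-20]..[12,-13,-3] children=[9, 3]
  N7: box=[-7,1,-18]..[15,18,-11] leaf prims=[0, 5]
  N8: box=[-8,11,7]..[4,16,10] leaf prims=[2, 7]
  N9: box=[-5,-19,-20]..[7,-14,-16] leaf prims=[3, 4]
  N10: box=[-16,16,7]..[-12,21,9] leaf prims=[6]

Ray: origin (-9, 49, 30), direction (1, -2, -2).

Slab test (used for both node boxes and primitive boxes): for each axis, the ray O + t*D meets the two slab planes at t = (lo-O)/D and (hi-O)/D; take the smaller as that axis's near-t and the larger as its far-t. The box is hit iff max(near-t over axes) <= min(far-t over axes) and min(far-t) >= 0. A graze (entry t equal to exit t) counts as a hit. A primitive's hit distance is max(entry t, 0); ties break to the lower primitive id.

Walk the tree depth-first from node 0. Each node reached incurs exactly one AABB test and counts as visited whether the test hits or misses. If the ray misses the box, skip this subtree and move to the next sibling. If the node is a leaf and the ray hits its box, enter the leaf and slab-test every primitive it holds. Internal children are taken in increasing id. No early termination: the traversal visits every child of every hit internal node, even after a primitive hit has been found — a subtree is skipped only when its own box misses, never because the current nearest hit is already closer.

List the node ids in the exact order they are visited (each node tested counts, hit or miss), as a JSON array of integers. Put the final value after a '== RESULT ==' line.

Walk:
N0 x:[-7,24] y:[14,34] z:[8,25] -> hit [14,24], descend [2, 5]
  N2 x:[-7,13] y:[14,21] z:[8,23/2] -> miss, prune
  N5 x:[2,24] y:[31/2,34] z:[33/2,25] -> hit [33/2,24], descend [6, 7]
    N6 x:[4,21] y:[31,34] z:[33/2,25] -> miss, prune
    N7 x:[2,24] y:[31/2,24] z:[41/2,24] -> hit [41/2,24] leaf, test {P0(miss), P5@t=43/2}

order=[0, 2, 5, 6, 7]  |boxes|=5  |leaves|=1  hit=P5

== RESULT ==
[0, 2, 5, 6, 7]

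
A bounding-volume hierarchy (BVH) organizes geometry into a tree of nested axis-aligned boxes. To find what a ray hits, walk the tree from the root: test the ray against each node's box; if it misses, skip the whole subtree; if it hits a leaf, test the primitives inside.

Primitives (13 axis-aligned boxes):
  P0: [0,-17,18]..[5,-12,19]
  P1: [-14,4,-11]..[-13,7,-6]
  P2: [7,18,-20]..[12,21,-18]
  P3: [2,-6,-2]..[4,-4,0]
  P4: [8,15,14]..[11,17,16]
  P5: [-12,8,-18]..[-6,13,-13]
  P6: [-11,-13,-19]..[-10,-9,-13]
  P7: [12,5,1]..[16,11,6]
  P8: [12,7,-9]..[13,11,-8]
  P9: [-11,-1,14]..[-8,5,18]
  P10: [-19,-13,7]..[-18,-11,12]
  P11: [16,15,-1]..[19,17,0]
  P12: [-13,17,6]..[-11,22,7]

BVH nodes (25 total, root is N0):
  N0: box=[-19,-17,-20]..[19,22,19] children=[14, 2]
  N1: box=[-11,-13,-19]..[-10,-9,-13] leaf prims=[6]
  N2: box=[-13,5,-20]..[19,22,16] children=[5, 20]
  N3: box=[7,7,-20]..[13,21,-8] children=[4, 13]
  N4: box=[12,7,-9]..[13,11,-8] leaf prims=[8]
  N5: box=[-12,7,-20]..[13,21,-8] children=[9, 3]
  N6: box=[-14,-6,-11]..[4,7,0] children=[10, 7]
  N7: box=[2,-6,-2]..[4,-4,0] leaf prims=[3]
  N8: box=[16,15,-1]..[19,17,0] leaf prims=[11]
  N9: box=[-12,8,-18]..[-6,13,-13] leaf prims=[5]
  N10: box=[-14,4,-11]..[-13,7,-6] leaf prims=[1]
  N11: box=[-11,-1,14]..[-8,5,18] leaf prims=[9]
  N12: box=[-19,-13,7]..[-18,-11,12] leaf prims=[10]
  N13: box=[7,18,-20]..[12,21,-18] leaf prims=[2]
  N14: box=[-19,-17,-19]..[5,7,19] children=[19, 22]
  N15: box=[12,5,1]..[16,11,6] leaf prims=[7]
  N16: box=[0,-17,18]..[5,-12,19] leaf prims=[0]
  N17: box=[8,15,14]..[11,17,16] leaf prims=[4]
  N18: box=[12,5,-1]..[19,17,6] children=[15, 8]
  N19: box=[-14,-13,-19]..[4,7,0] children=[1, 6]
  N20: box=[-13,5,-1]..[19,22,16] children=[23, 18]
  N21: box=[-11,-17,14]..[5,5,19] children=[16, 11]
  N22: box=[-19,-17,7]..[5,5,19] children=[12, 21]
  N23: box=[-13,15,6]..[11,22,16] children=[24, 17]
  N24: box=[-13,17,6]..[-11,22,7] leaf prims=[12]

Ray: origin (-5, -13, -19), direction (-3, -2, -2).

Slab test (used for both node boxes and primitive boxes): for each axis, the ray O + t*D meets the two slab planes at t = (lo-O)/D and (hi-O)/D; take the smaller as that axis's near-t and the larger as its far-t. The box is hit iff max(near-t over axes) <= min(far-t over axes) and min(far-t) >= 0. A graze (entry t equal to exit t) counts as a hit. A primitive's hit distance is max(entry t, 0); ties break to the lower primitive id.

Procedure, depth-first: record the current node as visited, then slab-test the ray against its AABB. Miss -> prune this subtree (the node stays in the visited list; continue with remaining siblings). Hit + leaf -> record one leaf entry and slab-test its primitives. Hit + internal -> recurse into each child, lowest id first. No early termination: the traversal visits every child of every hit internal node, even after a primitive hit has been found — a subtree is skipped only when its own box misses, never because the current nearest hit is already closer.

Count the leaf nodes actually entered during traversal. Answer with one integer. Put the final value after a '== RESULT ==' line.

Traverse from the root:
N0 x:[-8,14/3] y:[-35/2,2] z:[-19,1/2] -> hit [-8,1/2], descend [2, 14]
  N2 x:[-8,8/3] y:[-35/2,-9] z:[-35/2,1/2] -> miss, prune
  N14 x:[-10/3,14/3] y:[-10,2] z:[-19,0] -> hit [-10/3,0], descend [19, 22]
    N19 x:[-3,3] y:[-10,0] z:[-19/2,0] -> hit [-3,0], descend [1, 6]
      N1 x:[5/3,2] y:[-2,0] z:[-3,0] -> miss, prune
      N6 x:[-3,3] y:[-10,-7/2] z:[-19/2,-4] -> miss, prune
    N22 x:[-10/3,14/3] y:[-9,2] z:[-19,-13] -> miss, prune

Visited [0, 2, 14, 19, 1, 6, 22]. Tests: 7 box, 0 leaf. Nearest: miss.

== RESULT ==
0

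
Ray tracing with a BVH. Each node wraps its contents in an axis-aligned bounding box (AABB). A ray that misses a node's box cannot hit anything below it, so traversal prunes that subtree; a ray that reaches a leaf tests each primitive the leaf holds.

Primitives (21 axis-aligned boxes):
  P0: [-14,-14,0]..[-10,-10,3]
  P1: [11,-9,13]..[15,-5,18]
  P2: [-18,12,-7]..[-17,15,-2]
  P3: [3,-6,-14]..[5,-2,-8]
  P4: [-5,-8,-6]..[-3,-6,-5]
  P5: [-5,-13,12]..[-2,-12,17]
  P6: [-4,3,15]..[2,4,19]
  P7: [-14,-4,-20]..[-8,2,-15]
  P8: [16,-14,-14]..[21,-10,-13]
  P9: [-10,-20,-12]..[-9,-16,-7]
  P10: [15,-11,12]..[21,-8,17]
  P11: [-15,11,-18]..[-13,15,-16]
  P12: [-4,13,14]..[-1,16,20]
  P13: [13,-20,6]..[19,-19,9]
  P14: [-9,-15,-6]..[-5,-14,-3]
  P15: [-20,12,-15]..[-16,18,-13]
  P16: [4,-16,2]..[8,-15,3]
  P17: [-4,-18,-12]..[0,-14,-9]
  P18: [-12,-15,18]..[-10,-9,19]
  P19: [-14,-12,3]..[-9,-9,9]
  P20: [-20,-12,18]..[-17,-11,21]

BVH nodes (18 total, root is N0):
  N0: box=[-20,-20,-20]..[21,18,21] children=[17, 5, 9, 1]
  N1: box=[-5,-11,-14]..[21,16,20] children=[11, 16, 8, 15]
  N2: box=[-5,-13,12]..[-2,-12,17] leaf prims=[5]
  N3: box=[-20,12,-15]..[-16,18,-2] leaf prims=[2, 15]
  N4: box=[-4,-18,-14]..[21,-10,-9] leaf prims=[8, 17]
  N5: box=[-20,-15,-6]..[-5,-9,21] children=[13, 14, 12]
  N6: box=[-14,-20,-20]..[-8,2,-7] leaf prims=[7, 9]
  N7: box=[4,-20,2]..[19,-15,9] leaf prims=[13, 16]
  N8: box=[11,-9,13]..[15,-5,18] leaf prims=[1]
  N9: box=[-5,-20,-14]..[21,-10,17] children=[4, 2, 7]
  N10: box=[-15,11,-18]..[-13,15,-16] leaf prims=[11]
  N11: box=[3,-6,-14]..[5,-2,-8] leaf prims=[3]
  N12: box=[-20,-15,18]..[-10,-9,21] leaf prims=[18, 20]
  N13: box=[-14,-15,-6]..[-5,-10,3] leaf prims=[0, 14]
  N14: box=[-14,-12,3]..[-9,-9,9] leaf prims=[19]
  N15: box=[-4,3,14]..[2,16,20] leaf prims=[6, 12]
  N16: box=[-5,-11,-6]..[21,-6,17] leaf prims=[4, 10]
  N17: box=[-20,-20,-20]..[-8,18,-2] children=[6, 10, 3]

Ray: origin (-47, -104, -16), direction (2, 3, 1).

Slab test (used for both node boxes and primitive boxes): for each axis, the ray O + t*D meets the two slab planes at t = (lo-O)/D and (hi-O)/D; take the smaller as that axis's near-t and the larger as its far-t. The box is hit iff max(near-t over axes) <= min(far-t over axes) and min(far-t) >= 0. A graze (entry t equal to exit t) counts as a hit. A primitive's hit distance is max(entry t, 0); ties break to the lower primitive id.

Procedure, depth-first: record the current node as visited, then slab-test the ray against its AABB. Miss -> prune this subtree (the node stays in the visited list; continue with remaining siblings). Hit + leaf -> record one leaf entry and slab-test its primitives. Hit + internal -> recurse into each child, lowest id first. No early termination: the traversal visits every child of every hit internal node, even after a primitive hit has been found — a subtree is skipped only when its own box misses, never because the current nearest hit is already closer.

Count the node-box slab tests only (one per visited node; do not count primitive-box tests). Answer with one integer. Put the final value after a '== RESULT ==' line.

Walk:
N0 x:[27/2,34] y:[28,122/3] z:[-4,37] -> hit [28,34], descend [1, 5, 9, 17]
  N1 x:[21,34] y:[31,40] z:[2,36] -> hit [31,34], descend [8, 11, 15, 16]
    N8 x:[29,31] y:[95/3,33] z:[29,34] -> miss, prune
    N11 x:[25,26] y:[98/3,34] z:[2,8] -> miss, prune
    N15 x:[43/2,49/2] y:[107/3,40] z:[30,36] -> miss, prune
    N16 x:[21,34] y:[31,98/3] z:[10,33] -> hit [31,98/3] leaf, test {P4(miss), P10@t=31}
  N5 x:[27/2,21] y:[89/3,95/3] z:[10,37] -> miss, prune
  N9 x:[21,34] y:[28,94/3] z:[2,33] -> hit [28,94/3], descend [2, 4, 7]
    N2 x:[21,45/2] y:[91/3,92/3] z:[28,33] -> miss, prune
    N4 x:[43/2,34] y:[86/3,94/3] z:[2,7] -> miss, prune
    N7 x:[51/2,33] y:[28,89/3] z:[18,25] -> miss, prune
  N17 x:[27/2,39/2] y:[28,122/3] z:[-4,14] -> miss, prune

order=[0, 1, 8, 11, 15, 16, 5, 9, 2, 4, 7, 17]  |boxes|=12  |leaves|=1  hit=P10

== RESULT ==
12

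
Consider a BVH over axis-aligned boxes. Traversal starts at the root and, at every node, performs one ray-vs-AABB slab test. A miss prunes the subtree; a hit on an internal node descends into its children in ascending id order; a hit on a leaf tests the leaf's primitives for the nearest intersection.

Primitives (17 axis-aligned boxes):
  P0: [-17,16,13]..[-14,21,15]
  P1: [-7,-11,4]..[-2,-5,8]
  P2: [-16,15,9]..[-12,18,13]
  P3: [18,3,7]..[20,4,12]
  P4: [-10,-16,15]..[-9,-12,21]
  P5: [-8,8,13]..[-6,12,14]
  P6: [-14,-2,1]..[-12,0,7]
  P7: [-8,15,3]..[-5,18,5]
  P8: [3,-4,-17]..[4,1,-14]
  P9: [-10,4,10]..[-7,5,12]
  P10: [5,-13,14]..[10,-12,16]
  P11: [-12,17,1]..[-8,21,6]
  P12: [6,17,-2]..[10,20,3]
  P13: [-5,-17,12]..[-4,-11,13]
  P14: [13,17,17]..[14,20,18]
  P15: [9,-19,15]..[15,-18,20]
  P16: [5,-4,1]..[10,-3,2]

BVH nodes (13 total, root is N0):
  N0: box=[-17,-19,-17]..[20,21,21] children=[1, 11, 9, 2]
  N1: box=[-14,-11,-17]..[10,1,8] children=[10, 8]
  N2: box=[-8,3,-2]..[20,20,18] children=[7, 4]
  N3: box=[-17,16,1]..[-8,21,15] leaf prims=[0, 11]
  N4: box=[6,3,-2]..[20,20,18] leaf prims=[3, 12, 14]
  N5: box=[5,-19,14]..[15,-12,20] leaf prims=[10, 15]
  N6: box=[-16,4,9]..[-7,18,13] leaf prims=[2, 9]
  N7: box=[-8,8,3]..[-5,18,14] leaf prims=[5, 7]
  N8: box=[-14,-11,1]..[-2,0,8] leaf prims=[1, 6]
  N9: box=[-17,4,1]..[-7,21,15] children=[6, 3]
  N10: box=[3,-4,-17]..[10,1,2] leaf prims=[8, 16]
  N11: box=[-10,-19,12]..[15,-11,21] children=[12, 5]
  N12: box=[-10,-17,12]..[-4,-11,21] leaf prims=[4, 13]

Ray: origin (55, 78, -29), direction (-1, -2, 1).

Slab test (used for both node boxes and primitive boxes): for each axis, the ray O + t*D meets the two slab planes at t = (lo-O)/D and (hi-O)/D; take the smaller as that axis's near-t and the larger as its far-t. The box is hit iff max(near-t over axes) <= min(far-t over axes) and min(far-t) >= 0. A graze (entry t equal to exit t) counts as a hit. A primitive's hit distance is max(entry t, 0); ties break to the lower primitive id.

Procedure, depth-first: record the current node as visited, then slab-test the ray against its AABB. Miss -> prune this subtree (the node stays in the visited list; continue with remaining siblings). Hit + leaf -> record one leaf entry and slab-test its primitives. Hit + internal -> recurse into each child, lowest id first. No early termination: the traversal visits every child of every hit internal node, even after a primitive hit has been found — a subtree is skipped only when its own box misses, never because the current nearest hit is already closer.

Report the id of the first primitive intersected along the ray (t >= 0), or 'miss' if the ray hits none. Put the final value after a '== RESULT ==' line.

Trace the traversal:
N0 x:[35,72] y:[57/2,97/2] z:[12,50] -> hit [35,97/2], descend [1, 2, 9, 11]
  N1 x:[45,69] y:[77/2,89/2] z:[12,37] -> miss, prune
  N2 x:[35,63] y:[29,75/2] z:[27,47] -> hit [35,75/2], descend [4, 7]
    N4 x:[35,49] y:[29,75/2] z:[27,47] -> hit [35,75/2] leaf, test {P3@t=37, P12(miss), P14(miss)}
    N7 x:[60,63] y:[30,35] z:[32,43] -> miss, prune
  N9 x:[62,72] y:[57/2,37] z:[30,44] -> miss, prune
  N11 x:[40,65] y:[89/2,97/2] z:[41,50] -> hit [89/2,97/2], descend [5, 12]
    N5 x:[40,50] y:[45,97/2] z:[43,49] -> hit [45,97/2] leaf, test {P10@t=45, P15(miss)}
    N12 x:[59,65] y:[89/2,95/2] z:[41,50] -> miss, prune

Visited [0, 1, 2, 4, 7, 9, 11, 5, 12]. Tests: 9 box, 2 leaf. Nearest: P3.

== RESULT ==
3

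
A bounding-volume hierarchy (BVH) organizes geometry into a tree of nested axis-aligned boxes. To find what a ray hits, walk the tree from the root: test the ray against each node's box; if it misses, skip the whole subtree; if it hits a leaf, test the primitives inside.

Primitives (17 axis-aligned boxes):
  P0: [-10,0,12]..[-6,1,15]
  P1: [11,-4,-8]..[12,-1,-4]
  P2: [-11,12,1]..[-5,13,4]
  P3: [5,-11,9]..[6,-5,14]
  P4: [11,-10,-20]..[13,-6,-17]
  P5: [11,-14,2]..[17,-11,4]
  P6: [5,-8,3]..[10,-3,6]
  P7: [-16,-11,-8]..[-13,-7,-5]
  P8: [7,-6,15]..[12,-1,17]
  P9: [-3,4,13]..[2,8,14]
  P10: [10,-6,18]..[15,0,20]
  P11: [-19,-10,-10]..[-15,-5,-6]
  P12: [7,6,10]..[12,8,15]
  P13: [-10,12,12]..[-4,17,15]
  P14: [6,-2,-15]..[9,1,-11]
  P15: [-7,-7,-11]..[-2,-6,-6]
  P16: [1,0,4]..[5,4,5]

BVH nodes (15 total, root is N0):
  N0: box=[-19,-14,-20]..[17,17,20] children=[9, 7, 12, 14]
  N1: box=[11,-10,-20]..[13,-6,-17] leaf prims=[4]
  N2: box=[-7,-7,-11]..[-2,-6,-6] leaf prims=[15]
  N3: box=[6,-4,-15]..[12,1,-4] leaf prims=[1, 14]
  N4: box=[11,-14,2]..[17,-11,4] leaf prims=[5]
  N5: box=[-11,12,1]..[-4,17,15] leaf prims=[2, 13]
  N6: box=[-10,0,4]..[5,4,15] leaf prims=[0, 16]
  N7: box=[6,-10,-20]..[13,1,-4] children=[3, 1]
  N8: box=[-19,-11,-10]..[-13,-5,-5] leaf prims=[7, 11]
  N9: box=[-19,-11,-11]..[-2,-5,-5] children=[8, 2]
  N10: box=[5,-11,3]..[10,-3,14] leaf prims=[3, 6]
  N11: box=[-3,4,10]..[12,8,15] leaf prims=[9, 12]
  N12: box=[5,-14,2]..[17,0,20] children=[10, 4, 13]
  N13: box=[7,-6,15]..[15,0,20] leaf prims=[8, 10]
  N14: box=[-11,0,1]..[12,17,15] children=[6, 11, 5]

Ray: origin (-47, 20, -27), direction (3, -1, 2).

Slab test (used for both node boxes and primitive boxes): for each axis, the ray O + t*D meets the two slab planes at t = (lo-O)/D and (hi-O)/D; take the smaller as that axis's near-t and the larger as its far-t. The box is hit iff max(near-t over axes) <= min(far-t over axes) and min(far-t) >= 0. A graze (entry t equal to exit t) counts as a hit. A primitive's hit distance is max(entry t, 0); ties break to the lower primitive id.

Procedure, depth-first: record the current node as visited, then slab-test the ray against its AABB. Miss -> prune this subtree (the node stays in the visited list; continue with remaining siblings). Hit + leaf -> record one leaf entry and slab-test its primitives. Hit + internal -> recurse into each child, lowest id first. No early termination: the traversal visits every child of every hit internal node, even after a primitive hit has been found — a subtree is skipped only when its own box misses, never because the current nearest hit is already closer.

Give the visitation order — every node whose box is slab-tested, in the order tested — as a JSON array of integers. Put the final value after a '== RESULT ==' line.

Traverse from the root:
N0 x:[28/3,64/3] y:[3,34] z:[7/2,47/2] -> hit [28/3,64/3], descend [7, 9, 12, 14]
  N7 x:[53/3,20] y:[19,30] z:[7/2,23/2] -> miss, prune
  N9 x:[28/3,15] y:[25,31] z:[8,11] -> miss, prune
  N12 x:[52/3,64/3] y:[20,34] z:[29/2,47/2] -> hit [20,64/3], descend [4, 10, 13]
    N4 x:[58/3,64/3] y:[31,34] z:[29/2,31/2] -> miss, prune
    N10 x:[52/3,19] y:[23,31] z:[15,41/2] -> miss, prune
    N13 x:[18,62/3] y:[20,26] z:[21,47/2] -> miss, prune
  N14 x:[12,59/3] y:[3,20] z:[14,21] -> hit [14,59/3], descend [5, 6, 11]
    N5 x:[12,43/3] y:[3,8] z:[14,21] -> miss, prune
    N6 x:[37/3,52/3] y:[16,20] z:[31/2,21] -> hit [16,52/3] leaf, test {P0(miss), P16@t=16}
    N11 x:[44/3,59/3] y:[12,16] z:[37/2,21] -> miss, prune

Visited [0, 7, 9, 12, 4, 10, 13, 14, 5, 6, 11]. Tests: 11 box, 1 leaf. Nearest: P16.

== RESULT ==
[0, 7, 9, 12, 4, 10, 13, 14, 5, 6, 11]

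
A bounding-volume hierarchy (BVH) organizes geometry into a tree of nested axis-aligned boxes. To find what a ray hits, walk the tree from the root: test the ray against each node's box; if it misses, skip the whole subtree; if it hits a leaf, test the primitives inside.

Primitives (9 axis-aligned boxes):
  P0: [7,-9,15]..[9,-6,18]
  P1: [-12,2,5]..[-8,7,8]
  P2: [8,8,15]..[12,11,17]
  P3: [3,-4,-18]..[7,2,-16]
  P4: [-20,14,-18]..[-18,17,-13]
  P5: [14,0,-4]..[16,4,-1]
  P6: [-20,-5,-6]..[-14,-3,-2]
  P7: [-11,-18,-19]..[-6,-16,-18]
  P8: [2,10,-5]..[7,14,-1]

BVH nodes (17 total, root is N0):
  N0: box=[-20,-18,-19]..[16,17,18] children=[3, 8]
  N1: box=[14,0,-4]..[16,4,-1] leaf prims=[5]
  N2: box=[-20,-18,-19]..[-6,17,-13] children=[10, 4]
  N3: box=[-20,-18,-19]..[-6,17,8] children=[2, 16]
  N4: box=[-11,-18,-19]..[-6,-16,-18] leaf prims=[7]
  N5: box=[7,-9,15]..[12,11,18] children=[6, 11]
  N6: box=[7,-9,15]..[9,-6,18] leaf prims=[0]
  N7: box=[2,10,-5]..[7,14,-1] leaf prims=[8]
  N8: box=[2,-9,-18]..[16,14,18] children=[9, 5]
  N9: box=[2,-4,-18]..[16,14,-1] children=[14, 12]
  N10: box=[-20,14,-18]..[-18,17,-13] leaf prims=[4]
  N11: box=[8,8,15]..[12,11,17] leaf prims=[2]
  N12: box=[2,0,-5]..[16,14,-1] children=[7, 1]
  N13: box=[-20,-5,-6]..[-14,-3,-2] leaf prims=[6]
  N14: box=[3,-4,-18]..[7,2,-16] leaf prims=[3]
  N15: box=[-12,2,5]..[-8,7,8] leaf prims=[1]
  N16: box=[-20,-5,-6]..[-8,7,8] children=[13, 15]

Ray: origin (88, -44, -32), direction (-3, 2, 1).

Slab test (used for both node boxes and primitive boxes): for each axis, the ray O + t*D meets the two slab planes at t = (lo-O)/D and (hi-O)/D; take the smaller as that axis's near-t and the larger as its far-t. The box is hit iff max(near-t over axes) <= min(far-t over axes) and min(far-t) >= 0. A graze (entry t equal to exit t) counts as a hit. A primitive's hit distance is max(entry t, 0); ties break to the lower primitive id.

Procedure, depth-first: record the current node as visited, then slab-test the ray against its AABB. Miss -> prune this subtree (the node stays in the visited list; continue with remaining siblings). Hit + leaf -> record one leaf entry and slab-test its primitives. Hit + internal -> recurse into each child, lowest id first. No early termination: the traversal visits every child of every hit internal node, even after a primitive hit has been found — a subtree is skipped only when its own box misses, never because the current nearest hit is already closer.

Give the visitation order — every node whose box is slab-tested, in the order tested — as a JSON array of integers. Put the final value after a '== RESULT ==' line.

Traverse from the root:
N0 x:[24,36] y:[13,61/2] z:[13,50] -> hit [24,61/2], descend [3, 8]
  N3 x:[94/3,36] y:[13,61/2] z:[13,40] -> miss, prune
  N8 x:[24,86/3] y:[35/2,29] z:[14,50] -> hit [24,86/3], descend [5, 9]
    N5 x:[76/3,27] y:[35/2,55/2] z:[47,50] -> miss, prune
    N9 x:[24,86/3] y:[20,29] z:[14,31] -> hit [24,86/3], descend [12, 14]
      N12 x:[24,86/3] y:[22,29] z:[27,31] -> hit [27,86/3], descend [1, 7]
        N1 x:[24,74/3] y:[22,24] z:[28,31] -> miss, prune
        N7 x:[27,86/3] y:[27,29] z:[27,31] -> hit [27,86/3] leaf, test {P8@t=27}
      N14 x:[27,85/3] y:[20,23] z:[14,16] -> miss, prune

9 AABB tests over nodes [0, 3, 8, 5, 9, 12, 1, 7, 14]; 1 leaf entered; closest P8.

== RESULT ==
[0, 3, 8, 5, 9, 12, 1, 7, 14]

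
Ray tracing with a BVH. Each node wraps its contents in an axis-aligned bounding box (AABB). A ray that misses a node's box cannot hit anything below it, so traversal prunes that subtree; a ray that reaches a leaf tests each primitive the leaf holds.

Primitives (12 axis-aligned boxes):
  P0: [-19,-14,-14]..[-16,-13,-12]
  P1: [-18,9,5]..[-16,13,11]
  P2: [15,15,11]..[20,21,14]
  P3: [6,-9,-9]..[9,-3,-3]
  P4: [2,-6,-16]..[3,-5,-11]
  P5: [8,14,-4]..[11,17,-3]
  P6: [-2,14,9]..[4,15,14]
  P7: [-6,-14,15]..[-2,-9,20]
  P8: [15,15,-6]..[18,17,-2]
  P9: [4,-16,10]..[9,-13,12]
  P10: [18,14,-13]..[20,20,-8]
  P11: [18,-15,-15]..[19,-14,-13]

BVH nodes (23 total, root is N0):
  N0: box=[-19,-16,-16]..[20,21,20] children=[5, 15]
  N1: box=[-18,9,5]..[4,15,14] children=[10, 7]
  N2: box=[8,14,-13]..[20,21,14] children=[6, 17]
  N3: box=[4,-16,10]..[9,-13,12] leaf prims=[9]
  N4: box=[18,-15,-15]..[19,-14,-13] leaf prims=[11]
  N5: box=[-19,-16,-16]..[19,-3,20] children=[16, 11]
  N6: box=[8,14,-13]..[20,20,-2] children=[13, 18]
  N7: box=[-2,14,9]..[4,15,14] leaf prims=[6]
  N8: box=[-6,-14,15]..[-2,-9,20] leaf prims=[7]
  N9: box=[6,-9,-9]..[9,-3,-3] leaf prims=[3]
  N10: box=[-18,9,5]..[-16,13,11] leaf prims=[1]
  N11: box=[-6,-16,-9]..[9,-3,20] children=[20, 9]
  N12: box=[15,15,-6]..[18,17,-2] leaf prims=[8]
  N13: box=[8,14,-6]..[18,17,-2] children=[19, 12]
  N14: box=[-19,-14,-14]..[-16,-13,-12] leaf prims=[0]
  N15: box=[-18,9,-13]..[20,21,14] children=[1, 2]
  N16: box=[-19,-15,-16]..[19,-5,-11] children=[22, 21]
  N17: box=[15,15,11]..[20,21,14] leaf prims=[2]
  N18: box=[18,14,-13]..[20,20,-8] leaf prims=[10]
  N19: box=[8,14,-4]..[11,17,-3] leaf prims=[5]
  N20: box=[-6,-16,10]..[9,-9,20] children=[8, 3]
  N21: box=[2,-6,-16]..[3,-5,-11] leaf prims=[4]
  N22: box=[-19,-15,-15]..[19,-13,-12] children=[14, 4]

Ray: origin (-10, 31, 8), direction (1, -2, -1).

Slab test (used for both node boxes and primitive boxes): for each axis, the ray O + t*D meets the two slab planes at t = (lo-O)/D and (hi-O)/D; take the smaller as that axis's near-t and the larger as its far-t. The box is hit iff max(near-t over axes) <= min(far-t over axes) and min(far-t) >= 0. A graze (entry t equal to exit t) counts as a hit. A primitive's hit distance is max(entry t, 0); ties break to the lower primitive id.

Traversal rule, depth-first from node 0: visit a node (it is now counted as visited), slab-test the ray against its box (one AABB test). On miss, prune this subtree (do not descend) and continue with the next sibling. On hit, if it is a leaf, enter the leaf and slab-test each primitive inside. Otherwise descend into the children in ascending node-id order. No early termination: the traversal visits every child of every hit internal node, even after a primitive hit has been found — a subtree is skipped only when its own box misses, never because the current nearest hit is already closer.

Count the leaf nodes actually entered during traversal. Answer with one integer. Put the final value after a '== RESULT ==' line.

Walk:
N0 x:[-9,30] y:[5,47/2] z:[-12,24] -> hit [5,47/2], descend [5, 15]
  N5 x:[-9,29] y:[17,47/2] z:[-12,24] -> hit [17,47/2], descend [11, 16]
    N11 x:[4,19] y:[17,47/2] z:[-12,17] -> hit [17,17], descend [9, 20]
      N9 x:[16,19] y:[17,20] z:[11,17] -> hit [17,17] leaf, test {P3@t=17}
      N20 x:[4,19] y:[20,47/2] z:[-12,-2] -> miss, prune
    N16 x:[-9,29] y:[18,23] z:[19,24] -> hit [19,23], descend [21, 22]
      N21 x:[12,13] y:[18,37/2] z:[19,24] -> miss, prune
      N22 x:[-9,29] y:[22,23] z:[20,23] -> hit [22,23], descend [4, 14]
        N4 x:[28,29] y:[45/2,23] z:[21,23] -> miss, prune
        N14 x:[-9,-6] y:[22,45/2] z:[20,22] -> miss, prune
  N15 x:[-8,30] y:[5,11] z:[-6,21] -> hit [5,11], descend [1, 2]
    N1 x:[-8,14] y:[8,11] z:[-6,3] -> miss, prune
    N2 x:[18,30] y:[5,17/2] z:[-6,21] -> miss, prune

order=[0, 5, 11, 9, 20, 16, 21, 22, 4, 14, 15, 1, 2]  |boxes|=13  |leaves|=1  hit=P3

== RESULT ==
1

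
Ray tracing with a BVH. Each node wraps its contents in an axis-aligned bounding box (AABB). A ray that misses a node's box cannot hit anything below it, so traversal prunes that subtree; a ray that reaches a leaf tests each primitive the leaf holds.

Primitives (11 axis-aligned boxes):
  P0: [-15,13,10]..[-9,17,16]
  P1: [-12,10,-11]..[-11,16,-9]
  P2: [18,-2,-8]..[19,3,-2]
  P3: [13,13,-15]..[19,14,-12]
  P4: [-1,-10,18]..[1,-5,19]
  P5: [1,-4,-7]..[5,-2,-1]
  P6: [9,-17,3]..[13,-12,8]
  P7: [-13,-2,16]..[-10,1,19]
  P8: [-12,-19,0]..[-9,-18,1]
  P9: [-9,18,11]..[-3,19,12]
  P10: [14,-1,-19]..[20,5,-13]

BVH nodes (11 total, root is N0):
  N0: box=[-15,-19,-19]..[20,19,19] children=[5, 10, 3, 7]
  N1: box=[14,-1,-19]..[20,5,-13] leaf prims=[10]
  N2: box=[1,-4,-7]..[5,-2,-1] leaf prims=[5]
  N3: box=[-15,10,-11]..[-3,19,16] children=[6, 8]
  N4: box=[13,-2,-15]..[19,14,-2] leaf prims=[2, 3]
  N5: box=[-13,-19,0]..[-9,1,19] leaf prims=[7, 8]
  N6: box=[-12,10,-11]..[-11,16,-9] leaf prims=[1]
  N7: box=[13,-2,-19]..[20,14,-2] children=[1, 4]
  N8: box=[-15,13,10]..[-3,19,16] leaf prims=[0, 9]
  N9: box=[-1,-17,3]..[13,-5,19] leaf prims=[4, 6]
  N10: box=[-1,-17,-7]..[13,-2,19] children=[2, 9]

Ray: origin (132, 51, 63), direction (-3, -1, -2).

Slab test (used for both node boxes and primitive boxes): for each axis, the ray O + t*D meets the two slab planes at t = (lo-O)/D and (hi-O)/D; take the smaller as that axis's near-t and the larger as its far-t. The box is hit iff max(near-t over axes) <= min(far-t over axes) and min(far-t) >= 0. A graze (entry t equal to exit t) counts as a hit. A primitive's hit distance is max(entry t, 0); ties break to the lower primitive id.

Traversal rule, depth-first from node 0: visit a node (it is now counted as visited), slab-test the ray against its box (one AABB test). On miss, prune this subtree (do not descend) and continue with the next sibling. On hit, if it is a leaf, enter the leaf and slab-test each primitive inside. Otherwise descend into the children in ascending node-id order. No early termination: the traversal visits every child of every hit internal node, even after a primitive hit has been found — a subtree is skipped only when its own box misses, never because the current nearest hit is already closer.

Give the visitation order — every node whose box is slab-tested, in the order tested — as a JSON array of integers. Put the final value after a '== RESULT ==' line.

Walk:
N0 x:[112/3,49] y:[32,70] z:[22,41] -> hit [112/3,41], descend [3, 5, 7, 10]
  N3 x:[45,49] y:[32,41] z:[47/2,37] -> miss, prune
  N5 x:[47,145/3] y:[50,70] z:[22,63/2] -> miss, prune
  N7 x:[112/3,119/3] y:[37,53] z:[65/2,41] -> hit [112/3,119/3], descend [1, 4]
    N1 x:[112/3,118/3] y:[46,52] z:[38,41] -> miss, prune
    N4 x:[113/3,119/3] y:[37,53] z:[65/2,39] -> hit [113/3,39] leaf, test {P2(miss), P3@t=113/3}
  N10 x:[119/3,133/3] y:[53,68] z:[22,35] -> miss, prune

Visited [0, 3, 5, 7, 1, 4, 10]. Tests: 7 box, 1 leaf. Nearest: P3.

== RESULT ==
[0, 3, 5, 7, 1, 4, 10]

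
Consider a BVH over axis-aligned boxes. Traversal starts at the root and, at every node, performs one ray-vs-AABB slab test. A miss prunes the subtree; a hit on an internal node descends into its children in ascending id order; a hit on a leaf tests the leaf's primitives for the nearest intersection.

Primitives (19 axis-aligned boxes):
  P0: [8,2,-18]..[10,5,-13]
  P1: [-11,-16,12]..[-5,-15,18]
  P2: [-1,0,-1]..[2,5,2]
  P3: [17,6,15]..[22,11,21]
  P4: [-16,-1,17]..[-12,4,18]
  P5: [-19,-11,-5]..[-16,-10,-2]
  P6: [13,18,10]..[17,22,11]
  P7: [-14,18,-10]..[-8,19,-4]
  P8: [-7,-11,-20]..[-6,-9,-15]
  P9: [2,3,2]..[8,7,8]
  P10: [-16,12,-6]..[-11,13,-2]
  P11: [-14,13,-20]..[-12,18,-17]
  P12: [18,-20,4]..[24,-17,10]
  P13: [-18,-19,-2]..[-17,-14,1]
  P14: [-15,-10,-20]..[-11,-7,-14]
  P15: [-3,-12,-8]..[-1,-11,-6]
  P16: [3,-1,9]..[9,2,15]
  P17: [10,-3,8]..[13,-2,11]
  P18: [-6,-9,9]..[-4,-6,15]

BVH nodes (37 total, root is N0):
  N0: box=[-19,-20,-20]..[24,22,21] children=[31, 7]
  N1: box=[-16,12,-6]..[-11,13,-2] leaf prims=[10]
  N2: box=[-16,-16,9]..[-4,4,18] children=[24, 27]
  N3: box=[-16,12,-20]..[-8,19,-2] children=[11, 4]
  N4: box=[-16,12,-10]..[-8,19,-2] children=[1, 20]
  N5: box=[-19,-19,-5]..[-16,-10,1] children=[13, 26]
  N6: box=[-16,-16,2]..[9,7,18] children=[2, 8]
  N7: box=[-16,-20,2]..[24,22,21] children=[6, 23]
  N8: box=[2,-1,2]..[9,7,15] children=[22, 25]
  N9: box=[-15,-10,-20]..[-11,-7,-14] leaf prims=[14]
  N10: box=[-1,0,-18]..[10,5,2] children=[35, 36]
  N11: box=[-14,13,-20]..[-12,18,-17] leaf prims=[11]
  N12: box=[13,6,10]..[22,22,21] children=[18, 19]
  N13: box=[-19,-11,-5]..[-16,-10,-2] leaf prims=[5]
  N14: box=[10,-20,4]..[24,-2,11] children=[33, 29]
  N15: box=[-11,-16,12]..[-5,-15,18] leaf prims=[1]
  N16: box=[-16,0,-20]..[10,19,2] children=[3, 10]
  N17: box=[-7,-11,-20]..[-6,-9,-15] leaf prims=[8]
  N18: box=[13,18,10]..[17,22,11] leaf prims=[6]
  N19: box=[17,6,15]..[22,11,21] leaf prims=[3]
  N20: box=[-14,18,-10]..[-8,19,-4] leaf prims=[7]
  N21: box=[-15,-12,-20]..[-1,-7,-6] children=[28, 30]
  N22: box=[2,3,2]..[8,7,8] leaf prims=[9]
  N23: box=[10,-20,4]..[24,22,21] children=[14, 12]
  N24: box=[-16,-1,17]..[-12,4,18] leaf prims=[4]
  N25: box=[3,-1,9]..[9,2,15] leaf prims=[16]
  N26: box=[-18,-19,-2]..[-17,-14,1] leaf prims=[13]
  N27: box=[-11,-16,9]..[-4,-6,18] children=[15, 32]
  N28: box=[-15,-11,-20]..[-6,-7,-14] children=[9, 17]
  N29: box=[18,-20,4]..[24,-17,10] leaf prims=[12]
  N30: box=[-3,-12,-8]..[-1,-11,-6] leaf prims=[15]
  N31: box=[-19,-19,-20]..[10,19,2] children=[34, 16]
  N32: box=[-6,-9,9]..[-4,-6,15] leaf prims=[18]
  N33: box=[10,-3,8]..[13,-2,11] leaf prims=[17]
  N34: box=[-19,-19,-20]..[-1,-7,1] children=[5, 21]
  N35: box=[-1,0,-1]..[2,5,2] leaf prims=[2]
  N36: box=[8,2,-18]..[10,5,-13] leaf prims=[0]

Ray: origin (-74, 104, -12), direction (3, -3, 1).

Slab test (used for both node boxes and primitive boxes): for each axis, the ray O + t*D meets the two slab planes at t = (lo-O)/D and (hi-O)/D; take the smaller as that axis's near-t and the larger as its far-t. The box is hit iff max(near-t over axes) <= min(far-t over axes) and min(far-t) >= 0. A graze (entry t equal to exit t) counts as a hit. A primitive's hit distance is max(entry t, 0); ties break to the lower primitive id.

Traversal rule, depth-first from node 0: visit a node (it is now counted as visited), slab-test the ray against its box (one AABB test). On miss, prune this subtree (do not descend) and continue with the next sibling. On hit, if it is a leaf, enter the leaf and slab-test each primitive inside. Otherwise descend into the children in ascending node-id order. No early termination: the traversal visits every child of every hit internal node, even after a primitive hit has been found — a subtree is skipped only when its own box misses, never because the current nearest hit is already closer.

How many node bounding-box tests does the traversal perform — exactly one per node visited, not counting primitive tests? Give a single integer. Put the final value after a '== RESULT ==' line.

Trace the traversal:
N0 x:[55/3,98/3] y:[82/3,124/3] z:[-8,33] -> hit [82/3,98/3], descend [7, 31]
  N7 x:[58/3,98/3] y:[82/3,124/3] z:[14,33] -> hit [82/3,98/3], descend [6, 23]
    N6 x:[58/3,83/3] y:[97/3,40] z:[14,30] -> miss, prune
    N23 x:[28,98/3] y:[82/3,124/3] z:[16,33] -> hit [28,98/3], descend [12, 14]
      N12 x:[29,32] y:[82/3,98/3] z:[22,33] -> hit [29,32], descend [18, 19]
        N18 x:[29,91/3] y:[82/3,86/3] z:[22,23] -> miss, prune
        N19 x:[91/3,32] y:[31,98/3] z:[27,33] -> hit [31,32] leaf, test {P3@t=31}
      N14 x:[28,98/3] y:[106/3,124/3] z:[16,23] -> miss, prune
  N31 x:[55/3,28] y:[85/3,41] z:[-8,14] -> miss, prune

order=[0, 7, 6, 23, 12, 18, 19, 14, 31]  |boxes|=9  |leaves|=1  hit=P3

== RESULT ==
9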